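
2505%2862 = 2505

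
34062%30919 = 3143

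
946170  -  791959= 154211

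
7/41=7/41 = 0.17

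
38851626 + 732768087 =771619713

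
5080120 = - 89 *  (-57080) 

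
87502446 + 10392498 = 97894944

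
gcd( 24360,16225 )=5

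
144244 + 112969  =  257213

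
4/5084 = 1/1271 = 0.00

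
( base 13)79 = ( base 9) 121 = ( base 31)37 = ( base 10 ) 100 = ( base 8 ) 144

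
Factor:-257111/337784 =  - 2^(-3 ) * 41^1*6271^1*42223^( -1)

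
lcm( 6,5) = 30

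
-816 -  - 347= -469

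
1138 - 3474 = -2336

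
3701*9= 33309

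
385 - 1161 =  - 776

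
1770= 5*354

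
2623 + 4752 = 7375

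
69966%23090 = 696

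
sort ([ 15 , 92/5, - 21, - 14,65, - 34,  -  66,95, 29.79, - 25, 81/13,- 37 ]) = [ - 66, - 37, - 34, - 25, - 21, - 14, 81/13, 15,92/5, 29.79,65,95 ]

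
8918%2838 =404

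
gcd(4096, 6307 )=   1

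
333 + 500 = 833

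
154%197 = 154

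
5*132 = 660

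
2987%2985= 2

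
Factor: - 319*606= - 193314 = - 2^1*3^1 * 11^1* 29^1 * 101^1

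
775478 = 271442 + 504036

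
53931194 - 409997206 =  - 356066012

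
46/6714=23/3357 = 0.01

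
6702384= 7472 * 897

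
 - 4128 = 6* (- 688 ) 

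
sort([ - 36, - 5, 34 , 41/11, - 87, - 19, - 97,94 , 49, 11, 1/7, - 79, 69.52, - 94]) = [ - 97, - 94, - 87, - 79, - 36,- 19, - 5,1/7, 41/11, 11, 34,49,69.52, 94]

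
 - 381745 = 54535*( -7 )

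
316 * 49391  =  15607556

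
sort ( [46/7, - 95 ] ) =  [ -95, 46/7]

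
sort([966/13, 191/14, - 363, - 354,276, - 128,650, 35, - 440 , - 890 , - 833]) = [ - 890,-833, - 440 , - 363 , - 354,-128, 191/14, 35 , 966/13,276, 650 ]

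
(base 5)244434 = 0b10010010011001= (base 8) 22231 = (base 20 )1389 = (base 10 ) 9369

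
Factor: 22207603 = 11^1*2018873^1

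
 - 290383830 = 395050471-685434301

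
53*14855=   787315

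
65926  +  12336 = 78262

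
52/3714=26/1857 = 0.01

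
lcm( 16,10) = 80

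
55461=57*973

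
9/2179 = 9/2179=   0.00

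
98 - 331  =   - 233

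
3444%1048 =300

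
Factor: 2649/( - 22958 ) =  - 2^( - 1)*3^1*13^( - 1 ) = -3/26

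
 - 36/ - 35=36/35 = 1.03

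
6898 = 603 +6295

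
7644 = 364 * 21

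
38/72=19/36 = 0.53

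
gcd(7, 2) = 1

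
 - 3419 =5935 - 9354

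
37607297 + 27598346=65205643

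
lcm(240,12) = 240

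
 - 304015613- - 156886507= - 147129106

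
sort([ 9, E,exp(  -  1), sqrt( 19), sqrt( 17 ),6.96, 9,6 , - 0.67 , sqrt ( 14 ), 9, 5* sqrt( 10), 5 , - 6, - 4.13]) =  [ - 6, - 4.13, - 0.67,exp( -1 ),E, sqrt( 14), sqrt(17),  sqrt (19 ),5, 6, 6.96, 9, 9, 9, 5 * sqrt( 10 ) ] 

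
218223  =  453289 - 235066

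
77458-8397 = 69061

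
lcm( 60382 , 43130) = 301910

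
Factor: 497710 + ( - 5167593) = -17^1*53^1 *71^1*73^1 = -4669883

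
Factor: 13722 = 2^1*3^1*2287^1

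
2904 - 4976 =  - 2072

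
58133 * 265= 15405245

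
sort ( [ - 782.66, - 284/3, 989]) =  [ - 782.66, - 284/3, 989 ] 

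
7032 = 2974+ 4058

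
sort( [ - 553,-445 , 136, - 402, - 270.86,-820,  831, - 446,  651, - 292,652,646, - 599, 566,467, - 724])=[ - 820 , - 724, - 599, - 553, - 446, - 445, - 402,  -  292, - 270.86, 136,467,  566,646, 651, 652, 831 ] 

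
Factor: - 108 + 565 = 457 = 457^1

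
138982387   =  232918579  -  93936192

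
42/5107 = 42/5107 = 0.01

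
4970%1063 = 718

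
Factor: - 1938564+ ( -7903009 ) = - 9841573 = - 7^1*1405939^1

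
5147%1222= 259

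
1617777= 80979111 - 79361334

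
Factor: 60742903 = 13^1*4672531^1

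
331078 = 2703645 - 2372567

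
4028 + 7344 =11372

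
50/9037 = 50/9037 = 0.01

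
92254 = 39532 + 52722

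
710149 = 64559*11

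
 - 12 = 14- 26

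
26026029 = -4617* ( - 5637) 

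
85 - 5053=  - 4968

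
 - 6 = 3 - 9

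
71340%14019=1245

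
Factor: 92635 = 5^1*97^1*191^1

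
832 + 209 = 1041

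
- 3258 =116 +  -3374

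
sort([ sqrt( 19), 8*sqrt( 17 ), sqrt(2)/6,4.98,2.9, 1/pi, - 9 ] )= [-9,sqrt(2)/6,1/pi , 2.9,sqrt ( 19),  4.98, 8*sqrt( 17)]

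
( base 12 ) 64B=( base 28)14R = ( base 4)32123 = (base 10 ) 923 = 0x39b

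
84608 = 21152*4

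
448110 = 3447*130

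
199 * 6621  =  1317579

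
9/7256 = 9/7256 = 0.00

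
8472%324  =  48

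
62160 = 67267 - 5107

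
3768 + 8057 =11825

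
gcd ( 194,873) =97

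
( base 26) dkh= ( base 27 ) cla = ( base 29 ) b2g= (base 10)9325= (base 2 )10010001101101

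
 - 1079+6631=5552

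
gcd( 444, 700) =4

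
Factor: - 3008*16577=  - 49863616= - 2^6  *11^2*47^1*  137^1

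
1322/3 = 1322/3 = 440.67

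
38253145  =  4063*9415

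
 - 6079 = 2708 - 8787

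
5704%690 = 184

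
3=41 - 38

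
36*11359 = 408924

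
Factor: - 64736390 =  - 2^1*5^1*47^1 * 137737^1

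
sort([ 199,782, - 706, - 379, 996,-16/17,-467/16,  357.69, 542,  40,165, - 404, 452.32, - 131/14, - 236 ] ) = [ - 706, - 404 ,  -  379,- 236,-467/16, - 131/14, - 16/17, 40, 165,199,  357.69, 452.32, 542,782, 996]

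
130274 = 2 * 65137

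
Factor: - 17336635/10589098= -2^( - 1 )*5^1 * 13^( - 1)*29^1*119563^1*407273^ ( - 1 ) 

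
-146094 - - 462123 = 316029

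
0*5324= 0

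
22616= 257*88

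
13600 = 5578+8022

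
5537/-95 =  -5537/95 =- 58.28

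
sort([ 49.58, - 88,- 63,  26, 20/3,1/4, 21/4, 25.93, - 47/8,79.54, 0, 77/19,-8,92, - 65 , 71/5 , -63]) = [ - 88,-65, - 63 ,-63, - 8, - 47/8 , 0, 1/4,77/19,21/4,20/3 , 71/5, 25.93  ,  26,  49.58, 79.54 , 92]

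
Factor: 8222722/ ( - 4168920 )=- 4111361/2084460=-  2^( - 2)*3^( - 1 )*5^( - 1 )*7^( - 2 )*709^( - 1 )*4111361^1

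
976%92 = 56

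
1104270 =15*73618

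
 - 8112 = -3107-5005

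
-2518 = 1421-3939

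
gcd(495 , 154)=11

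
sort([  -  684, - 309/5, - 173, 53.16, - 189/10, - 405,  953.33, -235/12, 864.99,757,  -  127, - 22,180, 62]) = [-684, - 405, - 173, - 127, - 309/5, - 22, - 235/12, - 189/10,53.16, 62, 180, 757, 864.99 , 953.33]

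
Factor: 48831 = 3^1*41^1*397^1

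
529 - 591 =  - 62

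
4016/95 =4016/95= 42.27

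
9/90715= 9/90715 =0.00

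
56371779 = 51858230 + 4513549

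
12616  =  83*152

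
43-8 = 35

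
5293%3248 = 2045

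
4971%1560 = 291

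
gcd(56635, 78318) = 1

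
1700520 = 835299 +865221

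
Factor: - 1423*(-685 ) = 5^1 * 137^1*1423^1 = 974755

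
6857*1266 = 8680962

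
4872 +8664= 13536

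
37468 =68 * 551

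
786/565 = 1 + 221/565 = 1.39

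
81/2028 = 27/676=0.04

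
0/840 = 0= 0.00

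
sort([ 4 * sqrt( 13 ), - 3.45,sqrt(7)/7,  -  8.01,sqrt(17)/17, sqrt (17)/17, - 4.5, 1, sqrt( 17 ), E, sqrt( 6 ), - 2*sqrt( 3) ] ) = [ - 8.01 ,-4.5, - 2*sqrt( 3), - 3.45,sqrt(17)/17 , sqrt( 17) /17, sqrt( 7 ) /7,1,sqrt( 6) , E,sqrt( 17),  4*sqrt( 13)] 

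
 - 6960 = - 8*870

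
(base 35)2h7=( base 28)3P0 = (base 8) 5754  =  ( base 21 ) 6j7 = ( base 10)3052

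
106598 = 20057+86541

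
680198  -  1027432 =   -  347234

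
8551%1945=771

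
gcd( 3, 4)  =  1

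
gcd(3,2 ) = 1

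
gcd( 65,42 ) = 1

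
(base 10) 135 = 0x87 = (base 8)207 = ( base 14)99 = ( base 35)3U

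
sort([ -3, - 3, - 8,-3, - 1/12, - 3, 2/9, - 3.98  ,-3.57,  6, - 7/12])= [ - 8, - 3.98, - 3.57, - 3, - 3, - 3, - 3, - 7/12 , - 1/12, 2/9, 6]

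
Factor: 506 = 2^1 * 11^1*23^1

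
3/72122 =3/72122 = 0.00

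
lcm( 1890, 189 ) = 1890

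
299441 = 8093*37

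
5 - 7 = - 2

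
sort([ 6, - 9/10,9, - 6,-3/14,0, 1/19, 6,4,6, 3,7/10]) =[-6, - 9/10 ,  -  3/14, 0,1/19 , 7/10, 3, 4,6,6, 6,9] 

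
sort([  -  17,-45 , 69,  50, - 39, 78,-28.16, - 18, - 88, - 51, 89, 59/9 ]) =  [ - 88, - 51, - 45,-39, - 28.16, - 18, - 17,59/9,  50, 69, 78, 89]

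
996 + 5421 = 6417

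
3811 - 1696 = 2115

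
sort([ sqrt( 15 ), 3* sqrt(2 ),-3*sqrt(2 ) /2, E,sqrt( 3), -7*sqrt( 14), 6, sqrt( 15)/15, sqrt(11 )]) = [ - 7*sqrt( 14),-3*sqrt (2)/2, sqrt( 15)/15, sqrt(3 ), E,sqrt ( 11),  sqrt(15), 3*sqrt(2), 6 ] 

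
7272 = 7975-703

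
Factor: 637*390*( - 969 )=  - 240728670 = -2^1*3^2*5^1*7^2 * 13^2*17^1*19^1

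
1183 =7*169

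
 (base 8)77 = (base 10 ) 63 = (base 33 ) 1U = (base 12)53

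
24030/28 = 858  +  3/14 = 858.21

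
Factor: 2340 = 2^2 * 3^2  *5^1*13^1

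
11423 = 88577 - 77154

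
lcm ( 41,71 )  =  2911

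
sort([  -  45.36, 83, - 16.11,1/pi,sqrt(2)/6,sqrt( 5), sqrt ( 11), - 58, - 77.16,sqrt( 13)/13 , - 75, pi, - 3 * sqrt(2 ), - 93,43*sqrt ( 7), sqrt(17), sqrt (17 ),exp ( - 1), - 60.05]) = [ - 93, - 77.16, - 75, - 60.05, - 58, - 45.36, - 16.11, - 3*sqrt(2)  ,  sqrt( 2) /6, sqrt ( 13) /13, 1/pi,exp( - 1 ),sqrt( 5 ),pi, sqrt(11), sqrt(17 ), sqrt( 17), 83,43 * sqrt(7) ]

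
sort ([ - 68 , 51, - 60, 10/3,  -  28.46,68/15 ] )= [ - 68 ,-60,- 28.46,10/3, 68/15 , 51 ] 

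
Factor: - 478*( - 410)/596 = 5^1*41^1 * 149^ ( - 1)*239^1 = 48995/149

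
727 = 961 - 234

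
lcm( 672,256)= 5376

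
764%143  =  49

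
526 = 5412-4886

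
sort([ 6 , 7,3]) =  [ 3, 6, 7 ] 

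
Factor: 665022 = 2^1*3^1*23^1*  61^1 * 79^1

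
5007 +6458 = 11465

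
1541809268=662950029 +878859239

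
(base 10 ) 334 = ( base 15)174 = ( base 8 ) 516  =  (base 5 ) 2314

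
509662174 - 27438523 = 482223651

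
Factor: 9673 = 17^1*569^1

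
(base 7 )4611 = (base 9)2260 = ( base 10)1674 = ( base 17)5d8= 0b11010001010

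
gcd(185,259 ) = 37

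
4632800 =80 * 57910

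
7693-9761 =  - 2068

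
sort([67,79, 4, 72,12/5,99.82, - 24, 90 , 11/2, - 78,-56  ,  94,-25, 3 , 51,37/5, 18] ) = [  -  78, - 56, -25,  -  24,  12/5,3,4,11/2,  37/5,18,  51,  67,72, 79,90,  94, 99.82]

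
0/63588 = 0 = 0.00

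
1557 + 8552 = 10109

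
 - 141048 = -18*7836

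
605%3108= 605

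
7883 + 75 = 7958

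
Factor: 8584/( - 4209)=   -  2^3 * 3^(-1)*23^( - 1) * 29^1*37^1*61^ (-1)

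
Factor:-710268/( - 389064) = 157/86 = 2^( - 1)*43^ ( - 1 ) * 157^1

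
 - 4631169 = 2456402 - 7087571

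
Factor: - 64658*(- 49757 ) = 2^1*11^1 * 2939^1*49757^1= 3217188106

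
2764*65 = 179660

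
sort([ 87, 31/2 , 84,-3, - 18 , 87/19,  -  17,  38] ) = [ - 18,  -  17,  -  3,  87/19,31/2,38, 84,87]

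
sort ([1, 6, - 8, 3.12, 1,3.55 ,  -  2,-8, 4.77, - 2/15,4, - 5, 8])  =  [ - 8,-8, - 5, - 2, - 2/15 , 1,1, 3.12, 3.55,4,4.77,6,8 ] 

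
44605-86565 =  - 41960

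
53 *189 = 10017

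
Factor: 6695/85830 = 2^( - 1)*3^( - 1 )* 13^1*103^1 * 2861^ (  -  1) = 1339/17166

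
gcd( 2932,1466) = 1466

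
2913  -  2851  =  62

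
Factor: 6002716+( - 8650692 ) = -2^3*330997^1 = - 2647976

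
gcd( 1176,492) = 12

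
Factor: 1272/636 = 2 = 2^1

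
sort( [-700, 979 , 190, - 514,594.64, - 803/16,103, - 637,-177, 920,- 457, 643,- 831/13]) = [  -  700, - 637, - 514, - 457,- 177 ,-831/13,- 803/16, 103, 190, 594.64, 643,  920 , 979]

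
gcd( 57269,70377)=1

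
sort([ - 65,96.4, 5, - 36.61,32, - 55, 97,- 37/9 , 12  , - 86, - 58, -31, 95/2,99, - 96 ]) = [ - 96, - 86, - 65, - 58, - 55, - 36.61 ,  -  31, - 37/9, 5,12,32,  95/2 , 96.4,97,99]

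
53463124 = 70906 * 754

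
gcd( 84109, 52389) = 1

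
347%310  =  37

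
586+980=1566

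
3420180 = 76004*45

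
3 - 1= 2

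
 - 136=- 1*136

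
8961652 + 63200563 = 72162215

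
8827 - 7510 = 1317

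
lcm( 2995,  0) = 0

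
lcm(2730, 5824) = 87360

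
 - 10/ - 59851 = 10/59851 = 0.00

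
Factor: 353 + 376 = 3^6 = 729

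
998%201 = 194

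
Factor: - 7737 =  -3^1*2579^1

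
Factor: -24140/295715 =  - 4/49= -  2^2*7^(-2 ) 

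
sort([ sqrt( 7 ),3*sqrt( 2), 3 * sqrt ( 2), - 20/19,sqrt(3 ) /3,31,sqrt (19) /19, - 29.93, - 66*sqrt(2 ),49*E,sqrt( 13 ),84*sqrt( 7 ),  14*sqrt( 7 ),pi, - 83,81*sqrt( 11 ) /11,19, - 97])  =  [ - 97, - 66*sqrt( 2),  -  83,-29.93, - 20/19,sqrt (19)/19,sqrt( 3) /3, sqrt( 7),pi,sqrt( 13),3*sqrt( 2 ), 3*sqrt( 2 ),19, 81 *sqrt( 11 ) /11,31, 14*sqrt( 7 ), 49*E,84*sqrt( 7)] 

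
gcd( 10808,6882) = 2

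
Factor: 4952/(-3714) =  - 4/3 = - 2^2*3^(-1) 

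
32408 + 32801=65209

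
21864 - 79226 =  - 57362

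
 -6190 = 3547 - 9737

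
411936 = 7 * 58848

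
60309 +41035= 101344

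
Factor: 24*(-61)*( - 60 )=87840 = 2^5*3^2*5^1*61^1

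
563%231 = 101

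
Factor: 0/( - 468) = 0=0^1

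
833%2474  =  833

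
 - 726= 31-757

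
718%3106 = 718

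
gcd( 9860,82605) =5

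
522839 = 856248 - 333409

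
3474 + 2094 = 5568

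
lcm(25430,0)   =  0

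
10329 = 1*10329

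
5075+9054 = 14129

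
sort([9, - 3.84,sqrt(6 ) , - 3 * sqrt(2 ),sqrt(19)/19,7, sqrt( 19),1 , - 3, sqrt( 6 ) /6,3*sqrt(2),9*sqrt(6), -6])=[-6,-3*sqrt(2), - 3.84, - 3  ,  sqrt(19)/19,sqrt(6)/6,1 , sqrt(6), 3*sqrt (2),sqrt( 19) , 7, 9, 9*sqrt(6) ] 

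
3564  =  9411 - 5847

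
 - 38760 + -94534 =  - 133294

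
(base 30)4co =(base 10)3984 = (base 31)44G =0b111110010000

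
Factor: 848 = 2^4 * 53^1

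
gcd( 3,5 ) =1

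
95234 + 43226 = 138460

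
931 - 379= 552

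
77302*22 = 1700644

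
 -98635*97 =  - 9567595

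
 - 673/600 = -673/600 = -  1.12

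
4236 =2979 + 1257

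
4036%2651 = 1385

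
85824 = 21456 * 4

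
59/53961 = 59/53961 = 0.00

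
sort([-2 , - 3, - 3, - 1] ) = [ - 3,-3, - 2, - 1 ]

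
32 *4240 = 135680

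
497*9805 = 4873085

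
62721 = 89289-26568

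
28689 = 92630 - 63941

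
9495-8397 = 1098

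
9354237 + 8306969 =17661206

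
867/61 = 14 + 13/61 = 14.21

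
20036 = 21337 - 1301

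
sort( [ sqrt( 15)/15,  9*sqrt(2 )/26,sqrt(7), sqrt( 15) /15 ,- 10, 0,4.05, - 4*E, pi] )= [ - 4*E, - 10,0,sqrt(15) /15, sqrt(15)/15,9*sqrt( 2) /26,  sqrt(7),pi, 4.05] 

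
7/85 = 7/85 = 0.08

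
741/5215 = 741/5215 = 0.14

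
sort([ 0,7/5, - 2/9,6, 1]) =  [ - 2/9,  0,1,7/5,6] 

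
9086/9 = 1009 + 5/9 = 1009.56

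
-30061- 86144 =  - 116205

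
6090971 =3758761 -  -2332210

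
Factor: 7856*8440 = 2^7*5^1*211^1*491^1 = 66304640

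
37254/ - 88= - 424 + 29/44 = - 423.34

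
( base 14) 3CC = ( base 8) 1400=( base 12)540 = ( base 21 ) 1fc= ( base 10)768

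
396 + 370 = 766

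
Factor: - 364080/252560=-3^1*7^( - 1) * 11^ (-1)*37^1 = - 111/77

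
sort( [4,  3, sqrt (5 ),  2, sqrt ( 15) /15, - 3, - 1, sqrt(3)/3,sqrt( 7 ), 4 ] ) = [ - 3,-1,sqrt(15)/15, sqrt( 3)/3,2, sqrt(5), sqrt(7), 3,4,  4]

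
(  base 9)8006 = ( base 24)A36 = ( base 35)4qs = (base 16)16CE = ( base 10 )5838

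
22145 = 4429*5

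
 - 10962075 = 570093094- 581055169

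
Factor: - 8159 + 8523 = 364 = 2^2*7^1*13^1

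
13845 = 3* 4615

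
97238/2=48619 = 48619.00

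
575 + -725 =  -  150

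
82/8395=82/8395 = 0.01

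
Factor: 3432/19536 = 13/74 = 2^( - 1)*13^1  *  37^(  -  1 ) 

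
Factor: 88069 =88069^1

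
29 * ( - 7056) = -204624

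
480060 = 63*7620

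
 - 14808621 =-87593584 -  - 72784963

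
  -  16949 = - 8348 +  - 8601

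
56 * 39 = 2184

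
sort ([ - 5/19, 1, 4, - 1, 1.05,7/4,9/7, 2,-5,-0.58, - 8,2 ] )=[ - 8 , - 5,-1, - 0.58, - 5/19,1,1.05 , 9/7,7/4,2,  2,4]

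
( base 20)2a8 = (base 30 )13I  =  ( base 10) 1008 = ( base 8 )1760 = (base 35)SS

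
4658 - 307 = 4351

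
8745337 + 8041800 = 16787137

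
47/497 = 47/497  =  0.09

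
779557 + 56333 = 835890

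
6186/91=6186/91 = 67.98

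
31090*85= 2642650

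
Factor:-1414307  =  -1414307^1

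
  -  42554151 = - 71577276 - -29023125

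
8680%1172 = 476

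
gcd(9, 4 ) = 1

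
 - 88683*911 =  - 80790213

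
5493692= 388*14159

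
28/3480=7/870 = 0.01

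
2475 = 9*275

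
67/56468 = 67/56468 = 0.00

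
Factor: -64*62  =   - 2^7*31^1= -  3968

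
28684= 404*71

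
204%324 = 204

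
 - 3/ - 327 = 1/109 = 0.01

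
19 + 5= 24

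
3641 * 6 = 21846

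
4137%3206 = 931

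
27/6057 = 3/673 = 0.00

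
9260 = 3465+5795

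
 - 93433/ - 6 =15572+ 1/6  =  15572.17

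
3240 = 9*360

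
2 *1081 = 2162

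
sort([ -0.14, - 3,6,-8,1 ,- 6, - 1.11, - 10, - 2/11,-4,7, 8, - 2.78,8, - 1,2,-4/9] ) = [-10,-8,  -  6, - 4  , - 3 ,-2.78,-1.11,-1 ,- 4/9,  -  2/11,-0.14,1,2,6,7,8,8]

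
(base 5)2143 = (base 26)bc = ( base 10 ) 298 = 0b100101010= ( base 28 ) ai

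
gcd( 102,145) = 1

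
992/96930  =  496/48465  =  0.01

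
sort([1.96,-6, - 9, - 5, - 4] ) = [ - 9,-6, - 5, - 4,1.96]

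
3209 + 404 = 3613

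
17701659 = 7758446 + 9943213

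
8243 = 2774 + 5469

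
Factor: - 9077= - 29^1*313^1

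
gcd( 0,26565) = 26565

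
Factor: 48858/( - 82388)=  - 2^( - 1)*3^1*17^1*43^(  -  1) = - 51/86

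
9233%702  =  107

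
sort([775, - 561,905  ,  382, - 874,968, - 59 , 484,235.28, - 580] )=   [ - 874, - 580, - 561, - 59, 235.28,  382,484 , 775 , 905,968 ]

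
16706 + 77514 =94220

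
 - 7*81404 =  - 569828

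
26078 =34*767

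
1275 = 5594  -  4319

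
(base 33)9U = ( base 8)507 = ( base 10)327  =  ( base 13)1C2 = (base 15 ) 16c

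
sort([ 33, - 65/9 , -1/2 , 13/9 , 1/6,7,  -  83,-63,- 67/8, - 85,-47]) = [ - 85, - 83, - 63, - 47, - 67/8,-65/9, - 1/2,1/6  ,  13/9,7 , 33] 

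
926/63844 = 463/31922 = 0.01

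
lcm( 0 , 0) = 0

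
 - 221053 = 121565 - 342618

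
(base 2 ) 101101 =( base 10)45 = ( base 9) 50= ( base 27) 1i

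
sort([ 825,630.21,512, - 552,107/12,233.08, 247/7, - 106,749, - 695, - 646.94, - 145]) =[ - 695, - 646.94 , - 552,-145, - 106,107/12,247/7,233.08,  512, 630.21,749, 825]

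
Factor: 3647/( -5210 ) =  - 7/10 = - 2^( - 1 ) *5^( - 1)*7^1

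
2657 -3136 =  - 479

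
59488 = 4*14872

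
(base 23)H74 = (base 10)9158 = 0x23c6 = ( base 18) 1A4E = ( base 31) 9gd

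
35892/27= 1329 + 1/3  =  1329.33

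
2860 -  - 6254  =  9114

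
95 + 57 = 152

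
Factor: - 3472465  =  -5^1*31^1 * 43^1*521^1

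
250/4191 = 250/4191 = 0.06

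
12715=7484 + 5231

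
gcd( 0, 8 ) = 8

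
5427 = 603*9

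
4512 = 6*752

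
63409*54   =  3424086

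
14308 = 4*3577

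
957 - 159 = 798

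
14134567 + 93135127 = 107269694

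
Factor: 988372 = 2^2*7^1*11^1*3209^1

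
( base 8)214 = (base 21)6e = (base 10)140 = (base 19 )77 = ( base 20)70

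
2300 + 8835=11135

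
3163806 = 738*4287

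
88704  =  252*352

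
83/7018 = 83/7018=   0.01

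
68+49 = 117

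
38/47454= 19/23727= 0.00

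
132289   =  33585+98704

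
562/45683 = 562/45683=0.01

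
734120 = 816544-82424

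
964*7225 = 6964900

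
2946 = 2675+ 271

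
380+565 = 945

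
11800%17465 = 11800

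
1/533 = 1/533 = 0.00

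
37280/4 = 9320=9320.00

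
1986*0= 0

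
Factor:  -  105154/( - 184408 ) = 203/356 = 2^( - 2)*7^1*  29^1*89^( - 1)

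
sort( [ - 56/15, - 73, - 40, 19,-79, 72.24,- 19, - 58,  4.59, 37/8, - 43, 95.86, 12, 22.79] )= [-79,- 73,  -  58, - 43,-40, - 19, - 56/15, 4.59, 37/8 , 12, 19,22.79,72.24, 95.86]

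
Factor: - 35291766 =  - 2^1*3^1*83^1*70867^1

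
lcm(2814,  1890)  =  126630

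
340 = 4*85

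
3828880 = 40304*95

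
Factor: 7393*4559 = 47^1*97^1*7393^1=33704687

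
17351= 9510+7841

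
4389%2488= 1901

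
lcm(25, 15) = 75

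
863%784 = 79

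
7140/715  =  9 + 141/143 = 9.99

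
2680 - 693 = 1987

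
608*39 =23712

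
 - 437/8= - 55 + 3/8= - 54.62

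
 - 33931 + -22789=-56720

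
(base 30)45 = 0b1111101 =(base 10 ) 125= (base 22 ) 5F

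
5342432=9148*584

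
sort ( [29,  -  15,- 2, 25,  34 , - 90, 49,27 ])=[-90 , - 15 ,-2,25, 27,29 , 34,49]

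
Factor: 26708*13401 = 2^2*3^2 * 11^1*607^1*1489^1 = 357913908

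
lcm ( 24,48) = 48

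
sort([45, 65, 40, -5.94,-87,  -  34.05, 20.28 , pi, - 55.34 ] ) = [ - 87,-55.34, -34.05, -5.94, pi,20.28, 40, 45, 65]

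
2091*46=96186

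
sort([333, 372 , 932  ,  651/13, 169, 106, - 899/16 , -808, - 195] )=[ - 808, - 195, - 899/16 , 651/13, 106, 169 , 333,372, 932 ]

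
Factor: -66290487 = - 3^1*19^1*1162991^1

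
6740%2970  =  800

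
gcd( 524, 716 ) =4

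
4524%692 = 372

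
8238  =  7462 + 776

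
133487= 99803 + 33684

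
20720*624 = 12929280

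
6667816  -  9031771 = -2363955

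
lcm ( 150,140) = 2100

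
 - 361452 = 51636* (  -  7)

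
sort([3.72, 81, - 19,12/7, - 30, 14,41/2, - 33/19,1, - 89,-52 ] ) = [-89, - 52, - 30, - 19,- 33/19, 1,12/7,3.72,14 , 41/2,81]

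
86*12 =1032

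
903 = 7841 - 6938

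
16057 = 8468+7589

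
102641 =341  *301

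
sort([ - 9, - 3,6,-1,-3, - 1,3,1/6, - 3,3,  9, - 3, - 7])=[ - 9, - 7, - 3, - 3, - 3, - 3, - 1,-1,1/6, 3, 3,6 , 9] 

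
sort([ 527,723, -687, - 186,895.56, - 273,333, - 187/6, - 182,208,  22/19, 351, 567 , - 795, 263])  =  [ - 795, - 687, - 273, - 186, - 182, - 187/6,22/19,208, 263,333,351,527, 567, 723, 895.56]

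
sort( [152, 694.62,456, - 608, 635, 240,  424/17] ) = [ - 608, 424/17,152,  240,456, 635,694.62 ] 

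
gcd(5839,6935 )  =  1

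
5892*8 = 47136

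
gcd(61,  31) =1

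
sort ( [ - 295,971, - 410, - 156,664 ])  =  [-410,-295, - 156,664,971]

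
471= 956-485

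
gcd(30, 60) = 30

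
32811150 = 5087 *6450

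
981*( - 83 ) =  -81423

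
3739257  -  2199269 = 1539988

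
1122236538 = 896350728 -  - 225885810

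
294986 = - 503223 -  -798209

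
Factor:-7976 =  - 2^3* 997^1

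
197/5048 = 197/5048 =0.04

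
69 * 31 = 2139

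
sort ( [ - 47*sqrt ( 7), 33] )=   [ - 47*sqrt(7 ), 33] 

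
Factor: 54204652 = 2^2*23^1*589181^1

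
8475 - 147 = 8328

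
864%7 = 3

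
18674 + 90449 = 109123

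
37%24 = 13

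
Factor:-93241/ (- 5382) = 2^( - 1)*3^ ( - 2)*13^(-1)*23^( - 1 )*93241^1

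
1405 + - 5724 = -4319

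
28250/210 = 134 + 11/21 = 134.52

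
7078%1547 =890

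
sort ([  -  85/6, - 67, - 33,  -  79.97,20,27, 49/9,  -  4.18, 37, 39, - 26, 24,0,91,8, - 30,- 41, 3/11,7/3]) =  [ - 79.97, - 67,-41, - 33,  -  30, - 26, - 85/6,-4.18,  0,  3/11,7/3,49/9,8, 20,24,27,37,39,91]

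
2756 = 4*689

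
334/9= 334/9  =  37.11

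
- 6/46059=-2/15353 = -  0.00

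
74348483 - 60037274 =14311209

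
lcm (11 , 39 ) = 429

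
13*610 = 7930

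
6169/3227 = 1 + 2942/3227 = 1.91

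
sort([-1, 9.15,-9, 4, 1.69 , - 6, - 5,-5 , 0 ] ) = [ - 9,-6, - 5, - 5,- 1,0,1.69,4,  9.15]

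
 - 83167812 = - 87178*954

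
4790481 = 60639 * 79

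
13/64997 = 13/64997 = 0.00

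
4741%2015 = 711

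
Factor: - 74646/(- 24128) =99/32   =  2^( - 5)*3^2*11^1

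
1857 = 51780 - 49923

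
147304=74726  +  72578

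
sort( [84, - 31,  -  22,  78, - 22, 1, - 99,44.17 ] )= [ - 99,- 31, - 22, - 22, 1,44.17,78 , 84 ]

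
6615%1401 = 1011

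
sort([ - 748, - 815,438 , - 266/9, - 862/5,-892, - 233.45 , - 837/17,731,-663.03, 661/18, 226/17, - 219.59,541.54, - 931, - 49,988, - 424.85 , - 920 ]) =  [ - 931, - 920, - 892, - 815, - 748,- 663.03 , - 424.85, - 233.45, - 219.59, - 862/5, - 837/17, - 49, - 266/9,226/17,661/18,438,541.54,731, 988 ]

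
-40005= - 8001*5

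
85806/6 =14301 = 14301.00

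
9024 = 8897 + 127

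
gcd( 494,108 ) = 2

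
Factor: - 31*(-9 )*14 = 2^1*3^2*7^1*31^1 = 3906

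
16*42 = 672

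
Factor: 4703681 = 4703681^1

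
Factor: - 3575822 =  - 2^1*1787911^1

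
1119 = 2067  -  948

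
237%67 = 36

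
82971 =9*9219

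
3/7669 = 3/7669 = 0.00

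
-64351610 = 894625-65246235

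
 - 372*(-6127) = 2279244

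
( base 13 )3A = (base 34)1f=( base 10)49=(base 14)37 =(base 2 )110001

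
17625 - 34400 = -16775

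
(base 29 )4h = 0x85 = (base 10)133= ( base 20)6d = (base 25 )58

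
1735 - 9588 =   -  7853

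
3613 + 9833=13446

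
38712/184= 210+9/23 = 210.39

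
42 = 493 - 451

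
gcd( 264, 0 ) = 264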